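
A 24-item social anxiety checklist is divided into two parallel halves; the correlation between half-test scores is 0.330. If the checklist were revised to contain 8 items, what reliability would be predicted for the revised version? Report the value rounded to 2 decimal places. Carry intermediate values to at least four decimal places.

Full-test reliability from the split-half r: r_full = 2(0.330)/(1 + 0.330) = 0.4962
Length factor from 24 to 8 items: n = 8/24 = 0.3333
r_new = n·r_full / (1 + (n − 1)·r_full) = 0.1654 / 0.6692 ≈ 0.2472

0.25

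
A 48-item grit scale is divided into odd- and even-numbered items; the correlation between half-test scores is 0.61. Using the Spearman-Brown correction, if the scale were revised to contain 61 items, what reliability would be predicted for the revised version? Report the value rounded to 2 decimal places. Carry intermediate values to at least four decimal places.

0.80

Full-test reliability from the split-half r: r_full = 2(0.61)/(1 + 0.61) = 0.7578
Then adjust to 61 items: n = 61/48 = 1.2708
r_new = n·r_full / (1 + (n − 1)·r_full) = 0.9630 / 1.2052 ≈ 0.7990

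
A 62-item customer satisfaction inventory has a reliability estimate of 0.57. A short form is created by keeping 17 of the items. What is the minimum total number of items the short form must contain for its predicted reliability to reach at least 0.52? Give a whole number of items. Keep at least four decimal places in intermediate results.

51

First, r for the 17-item form: n = 17/62 = 0.2742, so r_17 = 0.2742·0.57/(1 + (0.2742 − 1)·0.57) = 0.2666
Length factor from the short form to reach 0.52: n' = 0.52(1 − 0.2666) / [0.2666(1 − 0.52)] ≈ 2.9802
Items = 2.9802 × 17 ≈ 50.66 → 51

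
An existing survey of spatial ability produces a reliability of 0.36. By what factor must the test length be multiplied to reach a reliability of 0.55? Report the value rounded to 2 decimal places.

2.17

Spearman-Brown solved for the length factor n:
n = r*(1 − r) / [ r (1 − r*) ]
n = 0.55 × (1 − 0.36) / [ 0.36 × (1 − 0.55) ]
n = 0.3520 / 0.1620 ≈ 2.1728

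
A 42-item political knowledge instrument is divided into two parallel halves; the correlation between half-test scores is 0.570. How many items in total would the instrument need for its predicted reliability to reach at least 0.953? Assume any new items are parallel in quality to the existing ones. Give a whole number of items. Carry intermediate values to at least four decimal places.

Corrected full-test reliability: r_full = 2 × 0.570 / (1 + 0.570) ≈ 0.7261
n = r_tgt(1 − r_full) / [r_full(1 − r_tgt)] = 0.953 × 0.2739 / (0.7261 × 0.047) ≈ 7.6488
Required items = 7.6488 × 42 = 321.25, so 322 items.

322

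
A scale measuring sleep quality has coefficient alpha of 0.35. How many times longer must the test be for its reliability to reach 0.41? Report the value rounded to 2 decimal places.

n = 0.41(1 − 0.35) / [0.35(1 − 0.41)]
  = 0.2665 / 0.2065 = 1.2906

1.29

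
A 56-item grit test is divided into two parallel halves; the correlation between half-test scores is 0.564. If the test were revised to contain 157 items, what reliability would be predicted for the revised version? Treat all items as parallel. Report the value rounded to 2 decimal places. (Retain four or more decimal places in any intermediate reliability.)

0.88

Spearman-Brown correction (n = 2): r_full = 2·0.564/(1 + 0.564) = 0.7212
Length factor from 56 to 157 items: n = 157/56 = 2.8036
r_new = n·r_full / (1 + (n − 1)·r_full) = 2.0220 / 2.3008 ≈ 0.8788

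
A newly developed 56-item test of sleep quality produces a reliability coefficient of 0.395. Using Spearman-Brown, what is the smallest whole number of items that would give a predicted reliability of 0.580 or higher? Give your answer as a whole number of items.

119

Invert Spearman-Brown to solve for n:
n = r*(1 − r) / [ r (1 − r*) ]
n = 0.580 × (1 − 0.395) / [ 0.395 × (1 − 0.580) ]
  = 0.350900 / 0.165900 = 2.1151
Items needed = n × 56 = 2.1151 × 56 ≈ 118.45 → round up to 119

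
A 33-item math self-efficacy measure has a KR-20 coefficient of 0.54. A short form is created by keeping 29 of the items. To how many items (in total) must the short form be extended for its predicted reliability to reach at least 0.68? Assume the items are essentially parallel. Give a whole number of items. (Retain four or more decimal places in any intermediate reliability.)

First, r for the 29-item form: n = 29/33 = 0.8788, so r_29 = 0.8788·0.54/(1 + (0.8788 − 1)·0.54) = 0.5078
Then solve for n' with r_old = 0.5078, r_target = 0.68: n' = 0.68(1 − 0.5078)/[0.5078(1 − 0.68)] = 2.0597
Total items = 2.0597 × 29 = 59.73, rounded up to 60.

60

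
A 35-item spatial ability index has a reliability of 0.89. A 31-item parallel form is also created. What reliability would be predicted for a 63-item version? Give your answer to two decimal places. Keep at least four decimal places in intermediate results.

0.94

The 31-item form is not needed; work directly from the 35-item form with n = 63/35 = 1.8000.
r_{63} = n·r / (1 + (n − 1)·r) = 1.6020 / 1.7120 ≈ 0.9357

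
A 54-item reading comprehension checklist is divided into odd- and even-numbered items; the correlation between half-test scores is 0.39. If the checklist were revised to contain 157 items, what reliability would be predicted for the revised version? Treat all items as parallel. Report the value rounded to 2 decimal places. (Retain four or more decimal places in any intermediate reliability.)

First correct the split-half correlation to full-test reliability: r_full = 2 × 0.39 / (1 + 0.39) ≈ 0.5612
Length factor from 54 to 157 items: n = 157/54 = 2.9074
r_new = n·r_full / (1 + (n − 1)·r_full) = 1.6316 / 2.0704 ≈ 0.7881

0.79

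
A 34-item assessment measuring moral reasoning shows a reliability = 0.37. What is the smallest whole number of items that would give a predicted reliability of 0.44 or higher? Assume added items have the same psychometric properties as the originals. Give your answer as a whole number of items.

46

n = [0.44 × 0.63] / [0.37 × 0.56]
n = 0.2772 / 0.2072 ≈ 1.3378
1.3378 × 34 = 45.49 → 46 items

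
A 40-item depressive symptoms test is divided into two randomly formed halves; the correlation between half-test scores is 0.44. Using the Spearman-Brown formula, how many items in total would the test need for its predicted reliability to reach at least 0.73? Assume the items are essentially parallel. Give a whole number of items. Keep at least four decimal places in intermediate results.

Corrected full-test reliability: r_full = 2 × 0.44 / (1 + 0.44) ≈ 0.6111
Solve Spearman-Brown for n: n = 0.73(1 − 0.6111) / [0.6111(1 − 0.73)] = 1.7206
Items = 1.7206 × 40 ≈ 68.82 → 69

69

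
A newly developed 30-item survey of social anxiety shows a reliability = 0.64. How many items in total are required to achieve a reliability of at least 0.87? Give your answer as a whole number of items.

113

n = [0.87 × 0.36] / [0.64 × 0.13]
n = 0.3132 / 0.0832 ≈ 3.7644
So the test needs 3.7644 × 30 ≈ 112.93 items; rounding up, 113.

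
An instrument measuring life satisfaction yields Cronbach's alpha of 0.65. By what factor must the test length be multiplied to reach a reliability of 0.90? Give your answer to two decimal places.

n = 0.90 × (1 − 0.65) / [ 0.65 × (1 − 0.90) ]
  = 0.3150 / 0.0650 = 4.8462

4.85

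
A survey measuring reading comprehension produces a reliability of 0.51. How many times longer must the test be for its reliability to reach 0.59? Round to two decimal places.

1.38

n = 0.59(1 − 0.51) / [0.51(1 − 0.59)]
  = 0.2891 / 0.2091 = 1.3826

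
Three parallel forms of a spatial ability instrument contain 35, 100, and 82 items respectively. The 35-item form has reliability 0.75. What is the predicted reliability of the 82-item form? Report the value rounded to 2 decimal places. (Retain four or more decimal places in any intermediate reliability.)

0.88

Only the ratio of lengths matters: n = 82/35 = 2.3429
r_{82} = n·r / (1 + (n − 1)·r) = 1.7572 / 2.0072 ≈ 0.8754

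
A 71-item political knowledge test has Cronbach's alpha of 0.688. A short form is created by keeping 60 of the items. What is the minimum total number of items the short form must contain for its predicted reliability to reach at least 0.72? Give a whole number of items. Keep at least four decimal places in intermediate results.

83

Short-form reliability: n = 60/71 = 0.8451; r_60 = n·r/(1+(n−1)r) ≈ 0.6508
Length factor from the short form to reach 0.72: n' = 0.72(1 − 0.6508) / [0.6508(1 − 0.72)] ≈ 1.3798
Items = 1.3798 × 60 ≈ 82.79 → 83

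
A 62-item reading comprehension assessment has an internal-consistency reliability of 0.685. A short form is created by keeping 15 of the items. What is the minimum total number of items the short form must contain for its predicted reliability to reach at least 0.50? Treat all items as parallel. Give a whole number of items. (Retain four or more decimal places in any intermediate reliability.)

Short-form reliability: n = 15/62 = 0.2419; r_15 = n·r/(1+(n−1)r) ≈ 0.3447
Then solve for n' with r_old = 0.3447, r_target = 0.50: n' = 0.50(1 − 0.3447)/[0.3447(1 − 0.50)] = 1.9011
Total items = 1.9011 × 15 = 28.52, rounded up to 29.

29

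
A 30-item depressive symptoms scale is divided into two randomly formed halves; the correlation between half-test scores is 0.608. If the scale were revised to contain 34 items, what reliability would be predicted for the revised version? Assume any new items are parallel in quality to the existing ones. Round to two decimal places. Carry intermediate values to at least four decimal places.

First correct the split-half correlation to full-test reliability: r_full = 2 × 0.608 / (1 + 0.608) ≈ 0.7562
Then adjust to 34 items: n = 34/30 = 1.1333
r_new = n·r_full / (1 + (n − 1)·r_full) = 0.8570 / 1.1008 ≈ 0.7785

0.78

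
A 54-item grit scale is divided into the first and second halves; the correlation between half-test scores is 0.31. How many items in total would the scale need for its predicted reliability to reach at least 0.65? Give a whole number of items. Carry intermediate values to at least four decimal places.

Corrected full-test reliability: r_full = 2 × 0.31 / (1 + 0.31) ≈ 0.4733
Solve Spearman-Brown for n: n = 0.65(1 − 0.4733) / [0.4733(1 − 0.65)] = 2.0667
Items = 2.0667 × 54 ≈ 111.60 → 112

112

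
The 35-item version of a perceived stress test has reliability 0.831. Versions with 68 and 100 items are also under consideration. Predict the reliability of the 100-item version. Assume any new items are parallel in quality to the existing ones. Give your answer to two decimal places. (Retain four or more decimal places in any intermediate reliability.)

0.93

The 68-item form is not needed; work directly from the 35-item form with n = 100/35 = 2.8571.
r_{100} = n·r / (1 + (n − 1)·r) = 2.3743 / 2.5433 ≈ 0.9336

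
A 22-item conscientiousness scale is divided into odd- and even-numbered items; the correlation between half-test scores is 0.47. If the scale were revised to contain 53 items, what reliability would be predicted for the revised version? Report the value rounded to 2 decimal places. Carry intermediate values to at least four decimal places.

0.81

Spearman-Brown correction (n = 2): r_full = 2·0.47/(1 + 0.47) = 0.6395
Then adjust to 53 items: n = 53/22 = 2.4091
r_new = n·r_full / (1 + (n − 1)·r_full) = 1.5406 / 1.9011 ≈ 0.8104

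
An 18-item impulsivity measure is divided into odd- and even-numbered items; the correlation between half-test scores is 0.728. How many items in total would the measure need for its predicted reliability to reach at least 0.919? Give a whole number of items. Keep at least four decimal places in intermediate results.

Corrected full-test reliability: r_full = 2 × 0.728 / (1 + 0.728) ≈ 0.8426
Solve Spearman-Brown for n: n = 0.919(1 − 0.8426) / [0.8426(1 − 0.919)] = 2.1194
Required items = 2.1194 × 18 = 38.15, so 39 items.

39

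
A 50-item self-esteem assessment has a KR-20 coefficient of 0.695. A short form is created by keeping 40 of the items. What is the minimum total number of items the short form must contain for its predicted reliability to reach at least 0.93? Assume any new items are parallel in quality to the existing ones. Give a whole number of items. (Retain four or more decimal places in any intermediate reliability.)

292

Short-form reliability: n = 40/50 = 0.8000; r_40 = n·r/(1+(n−1)r) ≈ 0.6458
Then solve for n' with r_old = 0.6458, r_target = 0.93: n' = 0.93(1 − 0.6458)/[0.6458(1 − 0.93)] = 7.2868
Items = 7.2868 × 40 ≈ 291.47 → 292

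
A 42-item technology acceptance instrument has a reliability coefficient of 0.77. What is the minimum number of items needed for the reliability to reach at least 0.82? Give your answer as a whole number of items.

58

Rearranging the Spearman-Brown formula for n,
n = r*(1 − r) / [ r (1 − r*) ]
n = [0.82 × 0.23] / [0.77 × 0.18]
n = 0.1886 / 0.1386 ≈ 1.3608
So the test needs 1.3608 × 42 ≈ 57.15 items; rounding up, 58.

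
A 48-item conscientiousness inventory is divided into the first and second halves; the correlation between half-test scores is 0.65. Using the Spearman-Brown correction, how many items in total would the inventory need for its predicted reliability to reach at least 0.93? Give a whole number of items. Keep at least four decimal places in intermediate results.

Corrected full-test reliability: r_full = 2 × 0.65 / (1 + 0.65) ≈ 0.7879
n = r_tgt(1 − r_full) / [r_full(1 − r_tgt)] = 0.93 × 0.2121 / (0.7879 × 0.07) ≈ 3.5765
Required items = 3.5765 × 48 = 171.67, so 172 items.

172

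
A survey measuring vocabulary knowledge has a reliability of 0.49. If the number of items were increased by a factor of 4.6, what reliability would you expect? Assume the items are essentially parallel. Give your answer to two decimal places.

0.82

r_new = (4.6 × 0.49) / (1 + (4.6 − 1) × 0.49)
r_new = 2.2540 / 2.7640 ≈ 0.8155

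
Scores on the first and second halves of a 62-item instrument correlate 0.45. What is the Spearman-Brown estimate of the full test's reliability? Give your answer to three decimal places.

The full test is twice the length of either half (n = 2).
r_full = 2(0.45) / (1 + 0.45)
       = 0.9000 / 1.4500 = 0.6207

0.621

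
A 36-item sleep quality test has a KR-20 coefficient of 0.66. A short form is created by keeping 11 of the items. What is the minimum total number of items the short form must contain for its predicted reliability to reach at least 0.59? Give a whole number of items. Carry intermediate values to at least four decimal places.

First, r for the 11-item form: n = 11/36 = 0.3056, so r_11 = 0.3056·0.66/(1 + (0.3056 − 1)·0.66) = 0.3723
Length factor from the short form to reach 0.59: n' = 0.59(1 − 0.3723) / [0.3723(1 − 0.59)] ≈ 2.4262
Items = 2.4262 × 11 ≈ 26.69 → 27

27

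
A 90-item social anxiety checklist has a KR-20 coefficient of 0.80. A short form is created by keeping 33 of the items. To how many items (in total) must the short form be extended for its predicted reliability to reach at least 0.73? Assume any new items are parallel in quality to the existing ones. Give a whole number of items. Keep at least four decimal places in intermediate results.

61

Short-form reliability: n = 33/90 = 0.3667; r_33 = n·r/(1+(n−1)r) ≈ 0.5946
Then solve for n' with r_old = 0.5946, r_target = 0.73: n' = 0.73(1 − 0.5946)/[0.5946(1 − 0.73)] = 1.8434
Total items = 1.8434 × 33 = 60.83, rounded up to 61.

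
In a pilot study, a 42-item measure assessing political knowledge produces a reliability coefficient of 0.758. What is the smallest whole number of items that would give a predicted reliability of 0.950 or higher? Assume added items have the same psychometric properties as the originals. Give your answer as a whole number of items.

n = 0.950(1 − 0.758) / [0.758(1 − 0.950)]
n = 0.229900 / 0.037900 ≈ 6.0660
So the test needs 6.0660 × 42 ≈ 254.77 items; rounding up, 255.

255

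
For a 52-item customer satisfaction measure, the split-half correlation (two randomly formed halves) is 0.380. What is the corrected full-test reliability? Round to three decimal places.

0.551

r_full = 2r_hh / (1 + r_hh) = 2 × 0.380 / (1 + 0.380)
       = 0.7600 / 1.3800 = 0.5507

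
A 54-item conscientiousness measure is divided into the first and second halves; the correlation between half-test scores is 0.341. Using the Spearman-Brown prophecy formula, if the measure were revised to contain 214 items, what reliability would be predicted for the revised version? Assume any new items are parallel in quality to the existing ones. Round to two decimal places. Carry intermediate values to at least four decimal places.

First correct the split-half correlation to full-test reliability: r_full = 2 × 0.341 / (1 + 0.341) ≈ 0.5086
Then adjust to 214 items: n = 214/54 = 3.9630
r_new = n·r_full / (1 + (n − 1)·r_full) = 2.0156 / 2.5070 ≈ 0.8040

0.80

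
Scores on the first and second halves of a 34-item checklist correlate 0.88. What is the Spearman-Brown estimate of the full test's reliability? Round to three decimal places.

r_full = 2r_hh / (1 + r_hh) = 2 × 0.88 / (1 + 0.88)
       = 1.7600 / 1.8800 = 0.9362

0.936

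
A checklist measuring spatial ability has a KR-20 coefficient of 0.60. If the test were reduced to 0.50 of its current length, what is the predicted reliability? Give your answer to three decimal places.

0.429

Spearman-Brown: r_new = n·r / (1 + (n − 1)·r)
r_new = 0.5·0.60 / [1 + (0.5 − 1)·0.60]
r_new = 0.3000 / 0.7000 ≈ 0.4286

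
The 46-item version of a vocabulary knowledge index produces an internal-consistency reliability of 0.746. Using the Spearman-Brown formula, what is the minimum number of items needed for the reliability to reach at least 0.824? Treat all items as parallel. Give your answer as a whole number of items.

n = 0.824 × (1 − 0.746) / [ 0.746 × (1 − 0.824) ]
  = 0.209296 / 0.131296 = 1.5941
Items needed = n × 46 = 1.5941 × 46 ≈ 73.33 → round up to 74

74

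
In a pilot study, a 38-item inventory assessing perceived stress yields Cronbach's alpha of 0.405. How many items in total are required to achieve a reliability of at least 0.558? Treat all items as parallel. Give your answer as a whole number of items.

Rearranging the Spearman-Brown formula for n,
n = r*(1 − r) / [ r (1 − r*) ]
n = 0.558 × (1 − 0.405) / [ 0.405 × (1 − 0.558) ]
n = 0.332010 / 0.179010 ≈ 1.8547
So the test needs 1.8547 × 38 ≈ 70.48 items; rounding up, 71.

71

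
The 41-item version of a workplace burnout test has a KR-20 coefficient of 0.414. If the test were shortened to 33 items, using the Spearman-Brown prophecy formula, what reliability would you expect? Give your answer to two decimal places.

0.36

The new length is 33/41 = 0.8049 times the old.
By Spearman-Brown, r_new = n r / (1 + (n − 1) r).
r_new = (0.8049 × 0.414) / (1 + (0.8049 − 1) × 0.414)
r_new = 0.3332 / 0.9192 ≈ 0.3625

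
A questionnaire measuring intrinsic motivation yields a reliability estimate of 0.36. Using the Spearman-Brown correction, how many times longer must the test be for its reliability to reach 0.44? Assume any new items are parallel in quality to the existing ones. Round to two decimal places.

n = 0.44(1 − 0.36) / [0.36(1 − 0.44)]
n = 0.2816 / 0.2016 ≈ 1.3968

1.40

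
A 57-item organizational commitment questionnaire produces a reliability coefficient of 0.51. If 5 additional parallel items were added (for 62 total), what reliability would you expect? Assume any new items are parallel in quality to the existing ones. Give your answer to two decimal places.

n = 62/57 = 1.0877
Spearman-Brown: r_new = n·r / (1 + (n − 1)·r)
r_new = 1.0877·0.51 / [1 + (1.0877 − 1)·0.51]
     = 0.5547 / 1.0447 = 0.5310

0.53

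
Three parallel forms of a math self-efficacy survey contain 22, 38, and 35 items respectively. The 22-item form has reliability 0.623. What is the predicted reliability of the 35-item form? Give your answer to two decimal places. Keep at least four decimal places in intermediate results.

0.72

Only the ratio of lengths matters: n = 35/22 = 1.5909
r_{35} = n·r / (1 + (n − 1)·r) = 0.9911 / 1.3681 ≈ 0.7244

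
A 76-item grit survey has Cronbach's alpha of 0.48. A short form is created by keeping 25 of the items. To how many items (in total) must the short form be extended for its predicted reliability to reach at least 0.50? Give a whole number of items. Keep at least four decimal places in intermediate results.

83

First, r for the 25-item form: n = 25/76 = 0.3289, so r_25 = 0.3289·0.48/(1 + (0.3289 − 1)·0.48) = 0.2329
Length factor from the short form to reach 0.50: n' = 0.50(1 − 0.2329) / [0.2329(1 − 0.50)] ≈ 3.2937
Items = 3.2937 × 25 ≈ 82.34 → 83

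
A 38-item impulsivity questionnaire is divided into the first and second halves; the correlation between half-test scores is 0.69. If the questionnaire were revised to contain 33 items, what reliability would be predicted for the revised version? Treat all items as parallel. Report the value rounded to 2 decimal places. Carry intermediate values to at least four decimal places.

0.79

Full-test reliability from the split-half r: r_full = 2(0.69)/(1 + 0.69) = 0.8166
Length factor from 38 to 33 items: n = 33/38 = 0.8684
r_new = n·r_full / (1 + (n − 1)·r_full) = 0.7091 / 0.8925 ≈ 0.7945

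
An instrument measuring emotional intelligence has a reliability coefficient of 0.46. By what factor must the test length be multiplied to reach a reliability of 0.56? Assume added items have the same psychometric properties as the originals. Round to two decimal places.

1.49

n = 0.56(1 − 0.46) / [0.46(1 − 0.56)]
n = 0.3024 / 0.2024 ≈ 1.4941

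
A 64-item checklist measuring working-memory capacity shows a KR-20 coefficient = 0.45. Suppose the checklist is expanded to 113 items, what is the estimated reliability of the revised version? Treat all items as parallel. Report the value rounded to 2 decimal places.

Length ratio n = 113/64 = 1.7656
By Spearman-Brown, r_new = n r / (1 + (n − 1) r).
r_new = (1.7656 × 0.45) / (1 + (1.7656 − 1) × 0.45)
r_new = 0.7945 / 1.3445 ≈ 0.5909

0.59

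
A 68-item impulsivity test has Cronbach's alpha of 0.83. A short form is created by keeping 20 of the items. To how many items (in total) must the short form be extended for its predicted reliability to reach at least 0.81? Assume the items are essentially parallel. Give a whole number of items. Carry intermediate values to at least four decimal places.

Short-form reliability: n = 20/68 = 0.2941; r_20 = n·r/(1+(n−1)r) ≈ 0.5895
Then solve for n' with r_old = 0.5895, r_target = 0.81: n' = 0.81(1 − 0.5895)/[0.5895(1 − 0.81)] = 2.9687
Items = 2.9687 × 20 ≈ 59.37 → 60

60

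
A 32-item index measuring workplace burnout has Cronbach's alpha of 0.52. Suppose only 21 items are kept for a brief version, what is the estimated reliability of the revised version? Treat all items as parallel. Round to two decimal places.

0.42

n = 21/32 = 0.6562
Spearman-Brown: r_new = n·r / (1 + (n − 1)·r)
r_new = 0.6562·0.52 / [1 + (0.6562 − 1)·0.52]
     = 0.3412 / 0.8212 = 0.4155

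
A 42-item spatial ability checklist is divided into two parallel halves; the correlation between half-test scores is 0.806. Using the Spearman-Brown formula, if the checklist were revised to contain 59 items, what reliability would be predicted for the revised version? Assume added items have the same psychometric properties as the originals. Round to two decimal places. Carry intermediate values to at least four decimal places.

Full-test reliability from the split-half r: r_full = 2(0.806)/(1 + 0.806) = 0.8926
Length factor from 42 to 59 items: n = 59/42 = 1.4048
r_new = n·r_full / (1 + (n − 1)·r_full) = 1.2539 / 1.3613 ≈ 0.9211

0.92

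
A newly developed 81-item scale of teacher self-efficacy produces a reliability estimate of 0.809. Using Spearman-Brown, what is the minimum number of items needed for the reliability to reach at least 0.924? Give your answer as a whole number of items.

233

Rearranging the Spearman-Brown formula for n,
n = r_target (1 − r_old) / [ r_old (1 − r_target) ]
n = 0.924 × (1 − 0.809) / [ 0.809 × (1 − 0.924) ]
n = 0.176484 / 0.061484 ≈ 2.8704
So the test needs 2.8704 × 81 ≈ 232.50 items; rounding up, 233.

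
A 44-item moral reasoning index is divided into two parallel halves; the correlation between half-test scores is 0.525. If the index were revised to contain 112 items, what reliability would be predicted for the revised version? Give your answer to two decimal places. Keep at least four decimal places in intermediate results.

Spearman-Brown correction (n = 2): r_full = 2·0.525/(1 + 0.525) = 0.6885
Then adjust to 112 items: n = 112/44 = 2.5455
r_new = n·r_full / (1 + (n − 1)·r_full) = 1.7526 / 2.0641 ≈ 0.8491

0.85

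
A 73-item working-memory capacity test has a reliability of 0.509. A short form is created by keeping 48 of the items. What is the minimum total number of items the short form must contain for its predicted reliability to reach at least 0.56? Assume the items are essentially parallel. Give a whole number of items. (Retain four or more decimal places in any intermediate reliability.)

90

First, r for the 48-item form: n = 48/73 = 0.6575, so r_48 = 0.6575·0.509/(1 + (0.6575 − 1)·0.509) = 0.4053
Then solve for n' with r_old = 0.4053, r_target = 0.56: n' = 0.56(1 − 0.4053)/[0.4053(1 − 0.56)] = 1.8675
Total items = 1.8675 × 48 = 89.64, rounded up to 90.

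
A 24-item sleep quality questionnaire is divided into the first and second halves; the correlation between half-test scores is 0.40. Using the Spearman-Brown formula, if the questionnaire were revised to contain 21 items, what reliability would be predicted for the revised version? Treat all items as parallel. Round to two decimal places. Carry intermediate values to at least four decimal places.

0.54

First correct the split-half correlation to full-test reliability: r_full = 2 × 0.40 / (1 + 0.40) ≈ 0.5714
Then adjust to 21 items: n = 21/24 = 0.8750
r_new = n·r_full / (1 + (n − 1)·r_full) = 0.5000 / 0.9286 ≈ 0.5384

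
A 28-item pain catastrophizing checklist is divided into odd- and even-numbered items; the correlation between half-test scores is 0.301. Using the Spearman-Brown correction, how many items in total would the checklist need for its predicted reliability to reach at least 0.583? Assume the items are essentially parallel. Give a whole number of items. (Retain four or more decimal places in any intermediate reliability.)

Corrected full-test reliability: r_full = 2 × 0.301 / (1 + 0.301) ≈ 0.4627
Solve Spearman-Brown for n: n = 0.583(1 − 0.4627) / [0.4627(1 − 0.583)] = 1.6235
Required items = 1.6235 × 28 = 45.46, so 46 items.

46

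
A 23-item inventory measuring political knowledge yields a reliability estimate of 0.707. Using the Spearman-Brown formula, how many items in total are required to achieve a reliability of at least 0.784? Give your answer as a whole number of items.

35

Invert Spearman-Brown to solve for n:
n = r_target (1 − r_old) / [ r_old (1 − r_target) ]
n = [0.784 × 0.293] / [0.707 × 0.216]
  = 0.229712 / 0.152712 = 1.5042
1.5042 × 23 = 34.60 → 35 items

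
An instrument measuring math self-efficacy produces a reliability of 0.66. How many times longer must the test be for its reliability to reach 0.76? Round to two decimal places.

Spearman-Brown solved for the length factor n:
n = r*(1 − r) / [ r (1 − r*) ]
n = 0.76(1 − 0.66) / [0.66(1 − 0.76)]
n = 0.2584 / 0.1584 ≈ 1.6313

1.63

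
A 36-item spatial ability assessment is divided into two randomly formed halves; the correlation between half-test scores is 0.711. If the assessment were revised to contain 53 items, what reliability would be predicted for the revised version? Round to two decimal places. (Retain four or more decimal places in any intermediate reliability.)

First correct the split-half correlation to full-test reliability: r_full = 2 × 0.711 / (1 + 0.711) ≈ 0.8311
Length factor from 36 to 53 items: n = 53/36 = 1.4722
r_new = n·r_full / (1 + (n − 1)·r_full) = 1.2235 / 1.3924 ≈ 0.8787

0.88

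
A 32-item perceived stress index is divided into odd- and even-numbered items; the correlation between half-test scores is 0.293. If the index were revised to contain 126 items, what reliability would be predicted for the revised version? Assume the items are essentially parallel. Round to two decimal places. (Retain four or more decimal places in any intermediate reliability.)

Spearman-Brown correction (n = 2): r_full = 2·0.293/(1 + 0.293) = 0.4532
Length factor from 32 to 126 items: n = 126/32 = 3.9375
r_new = n·r_full / (1 + (n − 1)·r_full) = 1.7845 / 2.3313 ≈ 0.7655

0.77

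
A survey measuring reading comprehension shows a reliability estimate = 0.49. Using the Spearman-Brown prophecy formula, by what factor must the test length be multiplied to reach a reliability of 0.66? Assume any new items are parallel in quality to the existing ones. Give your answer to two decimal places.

Rearranging the Spearman-Brown formula for n,
n = r_target (1 − r_old) / [ r_old (1 − r_target) ]
n = 0.66(1 − 0.49) / [0.49(1 − 0.66)]
n = 0.3366 / 0.1666 ≈ 2.0204

2.02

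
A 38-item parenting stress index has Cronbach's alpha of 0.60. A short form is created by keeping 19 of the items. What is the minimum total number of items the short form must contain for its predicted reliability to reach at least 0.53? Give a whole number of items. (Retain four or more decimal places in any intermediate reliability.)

29

First, r for the 19-item form: n = 19/38 = 0.5000, so r_19 = 0.5000·0.60/(1 + (0.5000 − 1)·0.60) = 0.4286
Then solve for n' with r_old = 0.4286, r_target = 0.53: n' = 0.53(1 − 0.4286)/[0.4286(1 − 0.53)] = 1.5034
Total items = 1.5034 × 19 = 28.56, rounded up to 29.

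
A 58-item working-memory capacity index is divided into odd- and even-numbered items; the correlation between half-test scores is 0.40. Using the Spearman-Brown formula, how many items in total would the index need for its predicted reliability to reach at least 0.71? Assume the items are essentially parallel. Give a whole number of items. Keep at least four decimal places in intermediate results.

Corrected full-test reliability: r_full = 2 × 0.40 / (1 + 0.40) ≈ 0.5714
Solve Spearman-Brown for n: n = 0.71(1 − 0.5714) / [0.5714(1 − 0.71)] = 1.8364
Items = 1.8364 × 58 ≈ 106.51 → 107

107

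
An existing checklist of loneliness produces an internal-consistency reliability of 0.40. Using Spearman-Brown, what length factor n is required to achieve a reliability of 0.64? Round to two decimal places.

2.67

n = [0.64 × 0.60] / [0.40 × 0.36]
  = 0.3840 / 0.1440 = 2.6667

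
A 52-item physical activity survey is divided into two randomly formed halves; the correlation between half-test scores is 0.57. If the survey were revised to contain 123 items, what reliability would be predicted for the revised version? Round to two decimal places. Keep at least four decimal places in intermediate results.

First correct the split-half correlation to full-test reliability: r_full = 2 × 0.57 / (1 + 0.57) ≈ 0.7261
Length factor from 52 to 123 items: n = 123/52 = 2.3654
r_new = n·r_full / (1 + (n − 1)·r_full) = 1.7175 / 1.9914 ≈ 0.8625

0.86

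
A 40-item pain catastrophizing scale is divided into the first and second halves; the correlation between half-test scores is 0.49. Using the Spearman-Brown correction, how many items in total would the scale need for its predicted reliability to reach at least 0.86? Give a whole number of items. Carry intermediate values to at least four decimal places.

128

Corrected full-test reliability: r_full = 2 × 0.49 / (1 + 0.49) ≈ 0.6577
n = r_tgt(1 − r_full) / [r_full(1 − r_tgt)] = 0.86 × 0.3423 / (0.6577 × 0.14) ≈ 3.1971
Required items = 3.1971 × 40 = 127.88, so 128 items.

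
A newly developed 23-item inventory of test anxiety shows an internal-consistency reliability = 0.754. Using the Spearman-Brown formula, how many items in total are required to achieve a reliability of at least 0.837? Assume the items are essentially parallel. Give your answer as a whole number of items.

39

Spearman-Brown solved for the length factor n:
n = r*(1 − r) / [ r (1 − r*) ]
n = [0.837 × 0.246] / [0.754 × 0.163]
n = 0.205902 / 0.122902 ≈ 1.6753
So the test needs 1.6753 × 23 ≈ 38.53 items; rounding up, 39.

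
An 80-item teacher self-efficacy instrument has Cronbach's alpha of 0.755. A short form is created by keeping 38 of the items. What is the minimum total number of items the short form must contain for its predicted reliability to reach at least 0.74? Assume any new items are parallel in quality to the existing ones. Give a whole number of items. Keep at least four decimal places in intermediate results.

Short-form reliability: n = 38/80 = 0.4750; r_38 = n·r/(1+(n−1)r) ≈ 0.5941
Then solve for n' with r_old = 0.5941, r_target = 0.74: n' = 0.74(1 − 0.5941)/[0.5941(1 − 0.74)] = 1.9445
Items = 1.9445 × 38 ≈ 73.89 → 74

74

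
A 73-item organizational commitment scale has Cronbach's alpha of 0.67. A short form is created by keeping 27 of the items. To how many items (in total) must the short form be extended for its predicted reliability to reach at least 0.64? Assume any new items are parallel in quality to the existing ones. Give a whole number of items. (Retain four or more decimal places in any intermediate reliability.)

64

Short-form reliability: n = 27/73 = 0.3699; r_27 = n·r/(1+(n−1)r) ≈ 0.4289
Then solve for n' with r_old = 0.4289, r_target = 0.64: n' = 0.64(1 − 0.4289)/[0.4289(1 − 0.64)] = 2.3672
Total items = 2.3672 × 27 = 63.91, rounded up to 64.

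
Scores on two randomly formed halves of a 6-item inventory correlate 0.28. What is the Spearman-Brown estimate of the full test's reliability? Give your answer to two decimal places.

0.44

Each half is half the length of the full test, so the full test is n = 2 times a half.
r_full = 2(0.28) / (1 + 0.28)
r_full = 0.5600 / 1.2800 ≈ 0.4375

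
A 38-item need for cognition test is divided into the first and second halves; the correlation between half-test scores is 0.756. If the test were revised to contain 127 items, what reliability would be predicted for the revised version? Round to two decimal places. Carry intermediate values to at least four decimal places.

0.95

Spearman-Brown correction (n = 2): r_full = 2·0.756/(1 + 0.756) = 0.8610
Length factor from 38 to 127 items: n = 127/38 = 3.3421
r_new = n·r_full / (1 + (n − 1)·r_full) = 2.8775 / 3.0165 ≈ 0.9539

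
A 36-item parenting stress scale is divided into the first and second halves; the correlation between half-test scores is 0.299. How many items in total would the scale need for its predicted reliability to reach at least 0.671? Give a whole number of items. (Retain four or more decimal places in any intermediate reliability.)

Corrected full-test reliability: r_full = 2 × 0.299 / (1 + 0.299) ≈ 0.4604
Solve Spearman-Brown for n: n = 0.671(1 − 0.4604) / [0.4604(1 − 0.671)] = 2.3904
Required items = 2.3904 × 36 = 86.05, so 87 items.

87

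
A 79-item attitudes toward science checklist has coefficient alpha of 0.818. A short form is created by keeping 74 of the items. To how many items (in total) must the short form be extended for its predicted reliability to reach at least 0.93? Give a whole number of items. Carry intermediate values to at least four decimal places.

Short-form reliability: n = 74/79 = 0.9367; r_74 = n·r/(1+(n−1)r) ≈ 0.8081
Then solve for n' with r_old = 0.8081, r_target = 0.93: n' = 0.93(1 − 0.8081)/[0.8081(1 − 0.93)] = 3.1550
Total items = 3.1550 × 74 = 233.47, rounded up to 234.

234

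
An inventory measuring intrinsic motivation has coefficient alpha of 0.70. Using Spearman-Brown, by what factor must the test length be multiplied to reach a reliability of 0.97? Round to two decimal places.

13.86

n = 0.97(1 − 0.70) / [0.70(1 − 0.97)]
  = 0.2910 / 0.0210 = 13.8571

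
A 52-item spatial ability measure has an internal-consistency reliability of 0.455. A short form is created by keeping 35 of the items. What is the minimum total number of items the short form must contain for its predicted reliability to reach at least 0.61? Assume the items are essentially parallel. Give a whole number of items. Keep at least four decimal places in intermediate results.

First, r for the 35-item form: n = 35/52 = 0.6731, so r_35 = 0.6731·0.455/(1 + (0.6731 − 1)·0.455) = 0.3598
Length factor from the short form to reach 0.61: n' = 0.61(1 − 0.3598) / [0.3598(1 − 0.61)] ≈ 2.7830
Items = 2.7830 × 35 ≈ 97.41 → 98

98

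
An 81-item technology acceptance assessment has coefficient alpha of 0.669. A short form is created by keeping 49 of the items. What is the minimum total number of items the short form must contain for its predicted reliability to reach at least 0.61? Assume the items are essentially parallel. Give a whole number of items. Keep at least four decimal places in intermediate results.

63

Short-form reliability: n = 49/81 = 0.6049; r_49 = n·r/(1+(n−1)r) ≈ 0.5501
Length factor from the short form to reach 0.61: n' = 0.61(1 − 0.5501) / [0.5501(1 − 0.61)] ≈ 1.2792
Items = 1.2792 × 49 ≈ 62.68 → 63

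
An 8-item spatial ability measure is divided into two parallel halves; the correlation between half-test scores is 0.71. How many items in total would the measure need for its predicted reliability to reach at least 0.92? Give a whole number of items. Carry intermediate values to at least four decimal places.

Corrected full-test reliability: r_full = 2 × 0.71 / (1 + 0.71) ≈ 0.8304
n = r_tgt(1 − r_full) / [r_full(1 − r_tgt)] = 0.92 × 0.1696 / (0.8304 × 0.08) ≈ 2.3487
Required items = 2.3487 × 8 = 18.79, so 19 items.

19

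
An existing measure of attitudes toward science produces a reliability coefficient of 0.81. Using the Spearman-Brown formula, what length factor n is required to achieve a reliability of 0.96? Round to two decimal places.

5.63

Rearranging the Spearman-Brown formula for n,
n = r*(1 − r) / [ r (1 − r*) ]
n = 0.96(1 − 0.81) / [0.81(1 − 0.96)]
n = 0.1824 / 0.0324 ≈ 5.6296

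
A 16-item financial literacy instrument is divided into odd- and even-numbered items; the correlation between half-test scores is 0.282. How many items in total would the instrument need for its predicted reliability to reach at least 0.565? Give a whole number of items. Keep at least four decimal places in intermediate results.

r_full = 2(0.282)/(1 + 0.282) = 0.4399
Solve Spearman-Brown for n: n = 0.565(1 − 0.4399) / [0.4399(1 − 0.565)] = 1.6538
Required items = 1.6538 × 16 = 26.46, so 27 items.

27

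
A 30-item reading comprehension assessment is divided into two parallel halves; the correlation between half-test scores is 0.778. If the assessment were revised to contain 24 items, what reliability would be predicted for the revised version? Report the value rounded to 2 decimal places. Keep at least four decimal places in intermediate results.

Spearman-Brown correction (n = 2): r_full = 2·0.778/(1 + 0.778) = 0.8751
Then adjust to 24 items: n = 24/30 = 0.8000
r_new = n·r_full / (1 + (n − 1)·r_full) = 0.7001 / 0.8250 ≈ 0.8486

0.85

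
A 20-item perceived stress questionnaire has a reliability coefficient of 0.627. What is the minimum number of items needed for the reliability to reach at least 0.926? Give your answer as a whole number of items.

Spearman-Brown solved for the length factor n:
n = r_target (1 − r_old) / [ r_old (1 − r_target) ]
n = 0.926(1 − 0.627) / [0.627(1 − 0.926)]
n = 0.345398 / 0.046398 ≈ 7.4442
7.4442 × 20 = 148.88 → 149 items

149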